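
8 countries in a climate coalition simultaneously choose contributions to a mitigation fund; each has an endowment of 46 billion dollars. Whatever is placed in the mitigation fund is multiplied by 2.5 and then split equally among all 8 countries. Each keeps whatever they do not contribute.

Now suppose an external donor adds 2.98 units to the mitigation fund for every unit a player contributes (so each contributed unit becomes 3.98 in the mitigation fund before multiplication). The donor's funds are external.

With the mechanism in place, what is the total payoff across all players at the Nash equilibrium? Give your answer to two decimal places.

With the mechanism, a contributed unit returns 2.5 × 3.98 / 8 = 1.2438 per unit of net cost to the contributor — now above 1 — so contributing fully is weakly dominant for every player.
At the Nash equilibrium everyone contributes 46. Group total payoff = 2.5 × 3.98 × 368 = 3661.60.

3661.60 billion dollars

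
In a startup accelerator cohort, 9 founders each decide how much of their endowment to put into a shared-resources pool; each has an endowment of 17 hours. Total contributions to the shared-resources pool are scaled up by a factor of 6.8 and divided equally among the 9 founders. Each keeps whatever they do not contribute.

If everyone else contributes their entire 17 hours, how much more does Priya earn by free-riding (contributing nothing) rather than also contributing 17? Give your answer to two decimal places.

Switching from a contribution of 17 to 0 lets Priya keep an extra 17 hours, but lowers the shared-resources pool by 17, which costs Priya their own share of that drop: 6.8/9 × 17 = 12.84.
Net gain = 17 − 12.84 = 4.16. The private return per contributed unit (0.7556) is below 1, so free-riding is indeed the best response regardless of what the others do.

4.16 hours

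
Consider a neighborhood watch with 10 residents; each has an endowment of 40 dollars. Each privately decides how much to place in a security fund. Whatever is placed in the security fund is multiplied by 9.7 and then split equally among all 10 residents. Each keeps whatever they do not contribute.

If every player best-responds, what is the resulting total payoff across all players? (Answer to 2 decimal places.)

Each contributed unit returns 9.7/10 = 0.9700 to its contributor — below 1 — so contributing 0 is dominant for every player. At the Nash equilibrium everyone keeps their 40, and the group total is 10 × 40 = 400.

400.00 dollars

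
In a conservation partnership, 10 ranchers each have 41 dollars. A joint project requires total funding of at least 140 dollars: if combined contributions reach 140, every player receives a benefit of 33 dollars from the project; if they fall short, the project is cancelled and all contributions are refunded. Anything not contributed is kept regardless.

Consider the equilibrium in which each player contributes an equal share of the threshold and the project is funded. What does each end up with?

60 dollars

Equal share of the threshold: 140/10 = 14.
At this profile no one gains by cutting their contribution: any cut drops the total below 140, the project is cancelled, contributions are refunded, and the deviator ends with 41, which is less than 41 − 14 + 33 = 60. Contributing more than 14 just wastes the excess. So contributing exactly 14 is a best response.
Each player's payoff: 41 − 14 + 33 = 60.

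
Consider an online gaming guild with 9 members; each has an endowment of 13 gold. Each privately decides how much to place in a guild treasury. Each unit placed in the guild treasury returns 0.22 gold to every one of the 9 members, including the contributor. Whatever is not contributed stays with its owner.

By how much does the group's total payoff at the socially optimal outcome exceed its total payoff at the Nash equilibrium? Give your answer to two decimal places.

The private return per contributed unit is 0.22 < 1, so contributing 0 is dominant for every player. At the Nash equilibrium everyone keeps their 13, and the group total is 9 × 13 = 117.
Each contributed unit returns 1.980 to the group as a whole (0.22 to each of 9 players), which exceeds 1, so the social optimum is full contribution: group total = 1.980 × 117 = 231.66.
Efficiency loss = 231.66 − 117 = 114.66.

114.66 gold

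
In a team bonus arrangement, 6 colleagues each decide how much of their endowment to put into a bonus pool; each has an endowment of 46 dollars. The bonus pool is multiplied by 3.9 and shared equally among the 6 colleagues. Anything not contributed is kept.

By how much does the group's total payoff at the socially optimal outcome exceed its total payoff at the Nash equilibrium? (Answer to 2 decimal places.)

Each contributed unit returns 3.9/6 = 0.6500 to its contributor — below 1 — so contributing 0 is dominant for every player. At the Nash equilibrium everyone keeps their 46, and the group total is 6 × 46 = 276.
Each contributed unit returns 3.900 to the group as a whole (0.6500 to each of 6 players), which exceeds 1, so the social optimum is full contribution: group total = 3.900 × 276 = 1076.40.
Efficiency loss = 1076.40 − 276 = 800.40.

800.40 dollars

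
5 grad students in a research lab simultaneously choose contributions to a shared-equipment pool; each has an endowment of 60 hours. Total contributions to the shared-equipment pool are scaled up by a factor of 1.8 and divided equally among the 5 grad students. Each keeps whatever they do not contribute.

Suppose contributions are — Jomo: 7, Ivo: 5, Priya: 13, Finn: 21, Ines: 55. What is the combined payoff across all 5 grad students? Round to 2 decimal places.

Total contributed: 7 + 5 + 13 + 21 + 55 = 101; total kept: 5 × 60 − 101 = 199.
The shared-equipment pool pays out 1.8 × 101 = 181.80 in aggregate.
Group total = 199 + 181.80 = 380.80.

380.80 hours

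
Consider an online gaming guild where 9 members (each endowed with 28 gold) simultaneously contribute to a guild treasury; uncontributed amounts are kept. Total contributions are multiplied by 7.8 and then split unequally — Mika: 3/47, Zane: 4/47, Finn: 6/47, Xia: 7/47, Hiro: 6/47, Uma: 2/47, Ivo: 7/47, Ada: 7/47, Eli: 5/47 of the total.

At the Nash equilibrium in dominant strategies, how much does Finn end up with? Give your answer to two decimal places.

For player j, contributing a unit is worthwhile iff 7.8 × (j's share) ≥ 1, i.e. iff j's share is at least 0.1282.
The shares above 0.1282 belong to Xia, Ivo and Ada, contributing 28 each; the remaining 6 contribute 0. Total contributed: 84.
Finn keeps 28 and receives 7.8 × 84 × 6/47 = 83.64 from the guild treasury, for a payoff of 111.64.

111.64 gold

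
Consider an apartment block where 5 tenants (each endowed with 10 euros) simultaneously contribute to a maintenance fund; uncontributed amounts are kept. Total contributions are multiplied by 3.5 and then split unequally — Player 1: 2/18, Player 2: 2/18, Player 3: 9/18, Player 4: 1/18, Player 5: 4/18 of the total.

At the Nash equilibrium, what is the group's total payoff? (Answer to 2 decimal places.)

Player j's private return per contributed unit is 3.5 × (j's share). Contributing is weakly dominant for j when that share is at least 1/3.5 = 0.2857, and contributing 0 is dominant otherwise.
The only share above 0.2857 is Player 3's 9/18, contributing 10; the remaining 4 contribute 0. Total contributed: 10.
The maintenance fund pays out 3.5 × 10 = 35.00 in total (split across the unequal shares, but the aggregate is all that matters for the group sum).
The 4 free-riders keep 10 each, adding 40. Group total = 40 + 35.00 = 75.00.

75.00 euros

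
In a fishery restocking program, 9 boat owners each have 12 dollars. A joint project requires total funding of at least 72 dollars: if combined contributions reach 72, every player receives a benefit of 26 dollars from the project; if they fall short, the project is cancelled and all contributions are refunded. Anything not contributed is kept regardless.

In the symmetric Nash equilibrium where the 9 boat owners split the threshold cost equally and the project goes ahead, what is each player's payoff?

30 dollars

Equal share of the threshold: 72/9 = 8.
At this profile no one gains by cutting their contribution: any cut drops the total below 72, the project is cancelled, contributions are refunded, and the deviator ends with 12, which is less than 12 − 8 + 26 = 30. Contributing more than 8 just wastes the excess. So contributing exactly 8 is a best response.
Each player's payoff: 12 − 8 + 26 = 30.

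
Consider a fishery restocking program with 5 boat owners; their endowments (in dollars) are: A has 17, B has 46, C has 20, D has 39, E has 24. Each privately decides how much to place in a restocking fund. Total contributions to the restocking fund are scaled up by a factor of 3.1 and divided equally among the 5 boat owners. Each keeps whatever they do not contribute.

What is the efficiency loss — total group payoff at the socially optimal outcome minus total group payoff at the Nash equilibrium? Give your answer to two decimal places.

306.60 dollars

The private return per contributed unit is 3.1/5 = 0.6200 < 1 for every player regardless of endowment, so the Nash equilibrium is zero contribution and the group total is Σ E_j = 17 + 46 + 20 + 39 + 24 = 146.
Each contributed unit returns 3.100 to the group, so the social optimum is full contribution by everyone: group total = 3.100 × 146 = 452.60.
Efficiency loss = (3.100 − 1) × 146 = 306.60.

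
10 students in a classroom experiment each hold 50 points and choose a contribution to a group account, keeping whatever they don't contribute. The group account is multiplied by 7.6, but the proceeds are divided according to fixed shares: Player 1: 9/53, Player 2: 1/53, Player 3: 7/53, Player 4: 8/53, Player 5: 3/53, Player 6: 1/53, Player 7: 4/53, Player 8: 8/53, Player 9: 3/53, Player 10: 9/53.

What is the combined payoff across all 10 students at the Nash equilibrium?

2150.00 points

Each unit j contributes comes back to j as 7.6 × (j's share), so j prefers to contribute only if that share exceeds 1/7.6 = 0.1316; otherwise keeping the unit dominates.
The shares above 0.1316 belong to Player 1, Player 3, Player 4, Player 8 and Player 10, contributing 50 each; the remaining 5 contribute 0. Total contributed: 250.
The group account pays out 7.6 × 250 = 1900.00 in total (split across the unequal shares, but the aggregate is all that matters for the group sum).
The 5 free-riders keep 50 each, adding 250. Group total = 250 + 1900.00 = 2150.00.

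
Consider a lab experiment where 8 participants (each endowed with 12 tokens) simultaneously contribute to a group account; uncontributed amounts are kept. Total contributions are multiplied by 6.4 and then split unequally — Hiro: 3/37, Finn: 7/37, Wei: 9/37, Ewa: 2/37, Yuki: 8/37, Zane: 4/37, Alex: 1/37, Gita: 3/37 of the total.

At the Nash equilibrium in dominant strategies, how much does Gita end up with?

30.68 tokens

Player j's private return per contributed unit is 6.4 × (j's share). Contributing is weakly dominant for j when that share is at least 1/6.4 = 0.1563, and contributing 0 is dominant otherwise.
Finn, Wei and Yuki clear that bar, contributing 12 each; the remaining 5 contribute 0. Total contributed: 36.
Gita keeps 12 and receives 6.4 × 36 × 3/37 = 18.68 from the group account, for a payoff of 30.68.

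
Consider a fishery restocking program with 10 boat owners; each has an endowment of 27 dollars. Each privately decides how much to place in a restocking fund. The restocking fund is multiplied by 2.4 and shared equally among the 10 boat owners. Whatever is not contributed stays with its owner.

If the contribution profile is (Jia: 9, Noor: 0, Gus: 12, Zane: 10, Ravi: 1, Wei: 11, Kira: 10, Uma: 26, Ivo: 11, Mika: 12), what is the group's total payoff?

Total contributed: 9 + 0 + 12 + 10 + 1 + 11 + 10 + 26 + 11 + 12 = 102; total kept: 10 × 27 − 102 = 168.
The restocking fund pays out 2.4 × 102 = 244.80 in aggregate.
Group total = 168 + 244.80 = 412.80.

412.80 dollars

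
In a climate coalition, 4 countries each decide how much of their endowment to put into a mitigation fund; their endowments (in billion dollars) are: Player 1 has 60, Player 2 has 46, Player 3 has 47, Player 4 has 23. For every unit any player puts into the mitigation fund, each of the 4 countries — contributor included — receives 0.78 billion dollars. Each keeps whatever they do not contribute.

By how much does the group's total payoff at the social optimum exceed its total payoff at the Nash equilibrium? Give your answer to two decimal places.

The private return per contributed unit is 0.78 < 1 for everyone, so the Nash equilibrium is zero contribution and the group total is Σ E_j = 60 + 46 + 47 + 23 = 176.
Each contributed unit returns 3.120 to the group, so the social optimum is full contribution by everyone: group total = 3.120 × 176 = 549.12.
Efficiency loss = (3.120 − 1) × 176 = 373.12.

373.12 billion dollars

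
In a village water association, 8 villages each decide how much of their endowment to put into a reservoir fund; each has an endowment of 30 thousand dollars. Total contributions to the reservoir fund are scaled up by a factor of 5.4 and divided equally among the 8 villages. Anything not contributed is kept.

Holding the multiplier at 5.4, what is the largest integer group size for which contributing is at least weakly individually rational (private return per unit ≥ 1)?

Private return per unit is 5.4/(group size), which is ≥ 1 whenever the group size is ≤ 5.4.
The largest such integer is 5.

5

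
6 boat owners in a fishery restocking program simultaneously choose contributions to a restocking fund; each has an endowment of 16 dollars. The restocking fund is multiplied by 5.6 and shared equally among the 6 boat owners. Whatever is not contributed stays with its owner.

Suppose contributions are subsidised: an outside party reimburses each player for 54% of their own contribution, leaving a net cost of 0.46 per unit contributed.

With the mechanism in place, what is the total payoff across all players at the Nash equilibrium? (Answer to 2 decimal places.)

589.44 dollars

Under the mechanism each unit contributed yields (5.6/6) / 0.46 = 2.0290 back to its contributor per unit of net cost, which exceeds 1, making full contribution the dominant choice for everyone.
At the Nash equilibrium everyone contributes 16. Group total payoff = 6 × (16 × 0.54 + 5.6 × 16) = 589.44.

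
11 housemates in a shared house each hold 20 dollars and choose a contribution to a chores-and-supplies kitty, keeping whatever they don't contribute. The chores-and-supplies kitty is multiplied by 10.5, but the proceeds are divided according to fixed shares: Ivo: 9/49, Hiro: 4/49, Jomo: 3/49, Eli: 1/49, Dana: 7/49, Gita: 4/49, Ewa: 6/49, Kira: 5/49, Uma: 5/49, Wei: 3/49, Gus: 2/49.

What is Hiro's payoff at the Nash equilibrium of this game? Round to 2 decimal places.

105.71 dollars

Player j's private return per contributed unit is 10.5 × (j's share). Contributing is weakly dominant for j when that share is at least 1/10.5 = 0.0952, and contributing 0 is dominant otherwise.
Ivo, Dana, Ewa, Kira and Uma clear that bar, contributing 20 each; the remaining 6 contribute 0. Total contributed: 100.
Hiro keeps 20 and receives 10.5 × 100 × 4/49 = 85.71 from the chores-and-supplies kitty, for a payoff of 105.71.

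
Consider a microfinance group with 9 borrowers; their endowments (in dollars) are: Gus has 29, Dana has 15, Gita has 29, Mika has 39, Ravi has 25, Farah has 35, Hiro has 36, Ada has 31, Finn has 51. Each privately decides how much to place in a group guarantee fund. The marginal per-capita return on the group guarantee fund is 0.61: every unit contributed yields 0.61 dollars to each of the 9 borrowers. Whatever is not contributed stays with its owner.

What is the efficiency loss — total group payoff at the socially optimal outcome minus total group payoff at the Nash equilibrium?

The private return per contributed unit is 0.61 < 1 for everyone, so the Nash equilibrium is zero contribution and the group total is Σ E_j = 29 + 15 + 29 + 39 + 25 + 35 + 36 + 31 + 51 = 290.
Each contributed unit returns 5.490 to the group, so the social optimum is full contribution by everyone: group total = 5.490 × 290 = 1592.10.
Efficiency loss = (5.490 − 1) × 290 = 1302.10.

1302.10 dollars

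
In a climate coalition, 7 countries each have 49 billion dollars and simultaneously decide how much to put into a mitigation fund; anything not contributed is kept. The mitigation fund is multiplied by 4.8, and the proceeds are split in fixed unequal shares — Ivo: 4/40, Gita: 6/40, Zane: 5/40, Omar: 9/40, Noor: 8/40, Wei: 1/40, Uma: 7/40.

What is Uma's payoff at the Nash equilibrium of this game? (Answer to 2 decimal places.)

90.16 billion dollars

For player j, contributing a unit is worthwhile iff 4.8 × (j's share) ≥ 1, i.e. iff j's share is at least 0.2083.
Only Omar (9/40) clears that bar, contributing 49; the remaining 6 contribute 0. Total contributed: 49.
Uma keeps 49 and receives 4.8 × 49 × 7/40 = 41.16 from the mitigation fund, for a payoff of 90.16.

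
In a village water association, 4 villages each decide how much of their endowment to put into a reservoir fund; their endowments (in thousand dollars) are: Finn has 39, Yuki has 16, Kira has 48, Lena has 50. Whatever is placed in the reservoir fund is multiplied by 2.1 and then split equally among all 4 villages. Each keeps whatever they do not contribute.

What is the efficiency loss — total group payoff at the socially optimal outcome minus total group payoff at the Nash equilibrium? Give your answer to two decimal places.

The private return per contributed unit is 2.1/4 = 0.5250 < 1 for every player regardless of endowment, so the Nash equilibrium is zero contribution and the group total is Σ E_j = 39 + 16 + 48 + 50 = 153.
Each contributed unit returns 2.100 to the group, so the social optimum is full contribution by everyone: group total = 2.100 × 153 = 321.30.
Efficiency loss = (2.100 − 1) × 153 = 168.30.

168.30 thousand dollars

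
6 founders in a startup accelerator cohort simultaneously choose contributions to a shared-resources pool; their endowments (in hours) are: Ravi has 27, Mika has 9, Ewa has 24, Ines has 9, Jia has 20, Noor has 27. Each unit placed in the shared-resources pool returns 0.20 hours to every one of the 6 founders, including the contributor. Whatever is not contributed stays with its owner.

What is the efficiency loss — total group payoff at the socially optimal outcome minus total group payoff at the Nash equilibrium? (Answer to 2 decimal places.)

The private return per contributed unit is 0.20 < 1 for everyone, so the Nash equilibrium is zero contribution and the group total is Σ E_j = 27 + 9 + 24 + 9 + 20 + 27 = 116.
Each contributed unit returns 1.200 to the group, so the social optimum is full contribution by everyone: group total = 1.200 × 116 = 139.20.
Efficiency loss = (1.200 − 1) × 116 = 23.20.

23.20 hours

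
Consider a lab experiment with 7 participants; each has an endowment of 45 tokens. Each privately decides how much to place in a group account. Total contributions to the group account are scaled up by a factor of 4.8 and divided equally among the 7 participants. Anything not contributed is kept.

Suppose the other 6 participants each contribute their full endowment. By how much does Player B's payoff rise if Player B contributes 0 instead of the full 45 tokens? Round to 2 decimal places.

Switching from a contribution of 45 to 0 lets Player B keep an extra 45 tokens, but lowers the group account by 45, which costs Player B their own share of that drop: 4.8/7 × 45 = 30.86.
Net gain = 45 − 30.86 = 14.14. The private return per contributed unit (0.6857) is below 1, so free-riding is indeed the best response regardless of what the others do.

14.14 tokens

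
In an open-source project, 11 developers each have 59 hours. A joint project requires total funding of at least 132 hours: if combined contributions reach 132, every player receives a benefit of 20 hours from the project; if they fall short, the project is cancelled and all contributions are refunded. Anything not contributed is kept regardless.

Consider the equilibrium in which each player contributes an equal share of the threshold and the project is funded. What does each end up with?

Equal share of the threshold: 132/11 = 12.
At this profile no one gains by cutting their contribution: any cut drops the total below 132, the project is cancelled, contributions are refunded, and the deviator ends with 59, which is less than 59 − 12 + 20 = 67. Contributing more than 12 just wastes the excess. So contributing exactly 12 is a best response.
Each player's payoff: 59 − 12 + 20 = 67.

67 hours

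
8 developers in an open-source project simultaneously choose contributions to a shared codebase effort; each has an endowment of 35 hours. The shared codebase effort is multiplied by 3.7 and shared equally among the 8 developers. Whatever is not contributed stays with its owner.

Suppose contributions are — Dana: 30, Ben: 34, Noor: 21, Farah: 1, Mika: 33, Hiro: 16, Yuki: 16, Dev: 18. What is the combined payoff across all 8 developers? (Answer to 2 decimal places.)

Total contributed: 30 + 34 + 21 + 1 + 33 + 16 + 16 + 18 = 169; total kept: 8 × 35 − 169 = 111.
The shared codebase effort pays out 3.7 × 169 = 625.30 in aggregate.
Group total = 111 + 625.30 = 736.30.

736.30 hours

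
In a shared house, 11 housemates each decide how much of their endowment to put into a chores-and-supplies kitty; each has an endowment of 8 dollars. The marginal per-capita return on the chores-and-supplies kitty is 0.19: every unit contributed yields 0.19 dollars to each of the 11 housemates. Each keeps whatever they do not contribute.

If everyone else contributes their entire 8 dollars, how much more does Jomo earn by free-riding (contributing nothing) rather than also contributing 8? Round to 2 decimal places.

Switching from a contribution of 8 to 0 lets Jomo keep an extra 8 dollars, but lowers the chores-and-supplies kitty by 8, which costs Jomo their own share of that drop: 0.19 × 8 = 1.52.
Net gain = 8 − 1.52 = 6.48. The private return per contributed unit (0.19) is below 1, so free-riding is indeed the best response regardless of what the others do.

6.48 dollars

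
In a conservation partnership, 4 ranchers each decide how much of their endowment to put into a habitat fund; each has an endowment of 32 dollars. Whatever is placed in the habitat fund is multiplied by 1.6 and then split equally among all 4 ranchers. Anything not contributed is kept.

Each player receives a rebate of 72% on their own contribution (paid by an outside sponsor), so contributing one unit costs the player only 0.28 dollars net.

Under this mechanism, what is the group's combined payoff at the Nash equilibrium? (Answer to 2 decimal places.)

Under the mechanism each unit contributed yields (1.6/4) / 0.28 = 1.4286 back to its contributor per unit of net cost, which exceeds 1, making full contribution the dominant choice for everyone.
So the Nash equilibrium is full contribution by all 4; the group earns 4 × (32 × 0.72 + 1.6 × 32) = 296.96.

296.96 dollars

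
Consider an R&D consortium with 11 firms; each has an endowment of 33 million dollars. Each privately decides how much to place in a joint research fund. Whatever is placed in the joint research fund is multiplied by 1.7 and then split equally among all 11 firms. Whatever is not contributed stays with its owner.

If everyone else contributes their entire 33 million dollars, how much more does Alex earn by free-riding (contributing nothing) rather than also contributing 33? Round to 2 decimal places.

Switching from a contribution of 33 to 0 lets Alex keep an extra 33 million dollars, but lowers the joint research fund by 33, which costs Alex their own share of that drop: 1.7/11 × 33 = 5.10.
Net gain = 33 − 5.10 = 27.90. The private return per contributed unit (0.1545) is below 1, so free-riding is indeed the best response regardless of what the others do.

27.90 million dollars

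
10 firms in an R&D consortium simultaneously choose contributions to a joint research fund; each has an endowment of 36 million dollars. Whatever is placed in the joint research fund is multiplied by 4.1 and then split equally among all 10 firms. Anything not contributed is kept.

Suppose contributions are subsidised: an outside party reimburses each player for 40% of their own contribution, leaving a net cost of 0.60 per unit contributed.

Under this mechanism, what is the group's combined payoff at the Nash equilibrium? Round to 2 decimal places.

With the mechanism, a contributed unit returns (4.1/10) / 0.60 = 0.6833 per unit of net cost — still below 1 — so contributing 0 remains dominant for every player.
Everyone keeps their endowment and the group total is 10 × 36 = 360.

360.00 million dollars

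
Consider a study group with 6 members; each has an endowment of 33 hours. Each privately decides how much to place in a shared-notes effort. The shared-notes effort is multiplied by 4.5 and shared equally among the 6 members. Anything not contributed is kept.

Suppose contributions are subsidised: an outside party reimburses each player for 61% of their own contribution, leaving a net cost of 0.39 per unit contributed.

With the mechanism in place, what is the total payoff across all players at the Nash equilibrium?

Under the mechanism each unit contributed yields (4.5/6) / 0.39 = 1.9231 back to its contributor per unit of net cost, which exceeds 1, making full contribution the dominant choice for everyone.
So the Nash equilibrium is full contribution by all 6; the group earns 6 × (33 × 0.61 + 4.5 × 33) = 1011.78.

1011.78 hours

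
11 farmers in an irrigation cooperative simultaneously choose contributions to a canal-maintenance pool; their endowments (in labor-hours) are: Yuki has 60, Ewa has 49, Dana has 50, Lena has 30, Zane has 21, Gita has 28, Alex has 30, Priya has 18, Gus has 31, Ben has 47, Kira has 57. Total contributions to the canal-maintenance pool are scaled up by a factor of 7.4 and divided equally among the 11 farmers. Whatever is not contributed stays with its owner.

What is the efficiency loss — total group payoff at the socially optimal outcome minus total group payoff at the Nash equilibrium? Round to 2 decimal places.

2694.40 labor-hours

The private return per contributed unit is 7.4/11 = 0.6727 < 1 for every player regardless of endowment, so the Nash equilibrium is zero contribution and the group total is Σ E_j = 60 + 49 + 50 + 30 + 21 + 28 + 30 + 18 + 31 + 47 + 57 = 421.
Each contributed unit returns 7.400 to the group, so the social optimum is full contribution by everyone: group total = 7.400 × 421 = 3115.40.
Efficiency loss = (7.400 − 1) × 421 = 2694.40.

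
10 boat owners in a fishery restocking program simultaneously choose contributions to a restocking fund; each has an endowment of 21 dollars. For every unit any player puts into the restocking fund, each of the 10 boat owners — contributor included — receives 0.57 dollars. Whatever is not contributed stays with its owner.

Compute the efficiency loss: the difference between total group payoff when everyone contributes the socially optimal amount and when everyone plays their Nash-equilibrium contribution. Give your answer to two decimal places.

987.00 dollars

The private return per contributed unit is 0.57 < 1, so contributing 0 is dominant for every player. At the Nash equilibrium everyone keeps their 21, and the group total is 10 × 21 = 210.
Each contributed unit returns 5.700 to the group as a whole (0.57 to each of 10 players), which exceeds 1, so the social optimum is full contribution: group total = 5.700 × 210 = 1197.00.
Efficiency loss = 1197.00 − 210 = 987.00.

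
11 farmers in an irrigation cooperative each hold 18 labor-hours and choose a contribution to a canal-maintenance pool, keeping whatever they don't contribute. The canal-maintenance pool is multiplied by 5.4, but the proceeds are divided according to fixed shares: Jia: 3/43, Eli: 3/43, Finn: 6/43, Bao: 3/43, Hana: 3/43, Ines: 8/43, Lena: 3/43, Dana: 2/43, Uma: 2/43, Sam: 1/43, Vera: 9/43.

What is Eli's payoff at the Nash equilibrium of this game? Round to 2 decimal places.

31.56 labor-hours

Player j's private return per contributed unit is 5.4 × (j's share). Contributing is weakly dominant for j when that share is at least 1/5.4 = 0.1852, and contributing 0 is dominant otherwise.
Ines and Vera clear that bar, contributing 18 each; the remaining 9 contribute 0. Total contributed: 36.
Eli keeps 18 and receives 5.4 × 36 × 3/43 = 13.56 from the canal-maintenance pool, for a payoff of 31.56.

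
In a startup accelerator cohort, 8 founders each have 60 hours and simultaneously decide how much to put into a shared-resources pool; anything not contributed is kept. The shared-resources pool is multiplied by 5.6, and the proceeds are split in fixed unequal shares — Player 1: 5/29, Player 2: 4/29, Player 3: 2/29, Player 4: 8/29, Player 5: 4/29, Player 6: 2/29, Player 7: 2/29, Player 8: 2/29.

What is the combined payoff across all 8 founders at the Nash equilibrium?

756.00 hours

Each unit j contributes comes back to j as 5.6 × (j's share), so j prefers to contribute only if that share exceeds 1/5.6 = 0.1786; otherwise keeping the unit dominates.
Player 4 alone (share 8/29) is above the threshold, contributing 60; the remaining 7 contribute 0. Total contributed: 60.
The shared-resources pool pays out 5.6 × 60 = 336.00 in total (split across the unequal shares, but the aggregate is all that matters for the group sum).
The 7 free-riders keep 60 each, adding 420. Group total = 420 + 336.00 = 756.00.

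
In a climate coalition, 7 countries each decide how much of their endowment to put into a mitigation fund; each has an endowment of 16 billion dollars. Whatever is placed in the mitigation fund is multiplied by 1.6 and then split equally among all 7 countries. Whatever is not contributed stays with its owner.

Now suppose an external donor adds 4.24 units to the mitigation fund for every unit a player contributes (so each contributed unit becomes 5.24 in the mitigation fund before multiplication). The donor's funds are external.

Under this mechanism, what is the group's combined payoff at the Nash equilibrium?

939.01 billion dollars

With the mechanism, a contributed unit returns 1.6 × 5.24 / 7 = 1.1977 per unit of net cost to the contributor — now above 1 — so contributing fully is weakly dominant for every player.
So the Nash equilibrium is full contribution by all 7; the group earns 1.6 × 5.24 × 112 = 939.01.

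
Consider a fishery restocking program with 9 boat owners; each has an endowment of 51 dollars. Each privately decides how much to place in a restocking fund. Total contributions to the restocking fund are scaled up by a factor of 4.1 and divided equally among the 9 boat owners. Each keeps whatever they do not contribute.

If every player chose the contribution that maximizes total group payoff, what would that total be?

1881.90 dollars

Each contributed unit returns 4.100 to the group as a whole (0.4556 to each of 9 players), which exceeds 1, so the social optimum is full contribution: group total = 4.100 × 459 = 1881.90.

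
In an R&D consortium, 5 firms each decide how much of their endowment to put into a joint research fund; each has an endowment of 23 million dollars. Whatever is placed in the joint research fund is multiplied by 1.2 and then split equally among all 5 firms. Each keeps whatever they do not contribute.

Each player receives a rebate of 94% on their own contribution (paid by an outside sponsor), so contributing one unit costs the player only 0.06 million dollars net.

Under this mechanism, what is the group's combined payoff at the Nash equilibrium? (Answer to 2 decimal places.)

With the mechanism, a contributed unit returns (1.2/5) / 0.06 = 4.0000 per unit of net cost to the contributor — now above 1 — so contributing fully is weakly dominant for every player.
So the Nash equilibrium is full contribution by all 5; the group earns 5 × (23 × 0.94 + 1.2 × 23) = 246.10.

246.10 million dollars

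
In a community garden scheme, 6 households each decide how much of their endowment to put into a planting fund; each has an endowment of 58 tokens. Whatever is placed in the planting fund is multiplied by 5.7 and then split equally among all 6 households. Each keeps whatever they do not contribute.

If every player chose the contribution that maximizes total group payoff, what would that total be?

1983.60 tokens

Each contributed unit returns 5.700 to the group as a whole (0.9500 to each of 6 players), which exceeds 1, so the social optimum is full contribution: group total = 5.700 × 348 = 1983.60.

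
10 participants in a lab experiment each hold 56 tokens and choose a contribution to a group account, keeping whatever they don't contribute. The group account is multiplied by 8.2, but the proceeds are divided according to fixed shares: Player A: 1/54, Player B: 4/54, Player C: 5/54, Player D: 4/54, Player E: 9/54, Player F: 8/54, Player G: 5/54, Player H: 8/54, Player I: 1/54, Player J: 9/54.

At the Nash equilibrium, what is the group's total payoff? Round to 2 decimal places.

2172.80 tokens

For player j, contributing a unit is worthwhile iff 8.2 × (j's share) ≥ 1, i.e. iff j's share is at least 0.1220.
Player E, Player F, Player H and Player J are above the threshold, contributing 56 each; the remaining 6 contribute 0. Total contributed: 224.
The group account pays out 8.2 × 224 = 1836.80 in total (split across the unequal shares, but the aggregate is all that matters for the group sum).
The 6 free-riders keep 56 each, adding 336. Group total = 336 + 1836.80 = 2172.80.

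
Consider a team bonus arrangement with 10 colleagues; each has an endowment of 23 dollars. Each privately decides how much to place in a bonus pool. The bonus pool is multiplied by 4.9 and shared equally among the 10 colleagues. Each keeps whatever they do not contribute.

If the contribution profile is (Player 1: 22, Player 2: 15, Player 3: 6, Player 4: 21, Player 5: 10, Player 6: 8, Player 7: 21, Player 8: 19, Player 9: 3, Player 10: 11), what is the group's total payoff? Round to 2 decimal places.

760.40 dollars

Total contributed: 22 + 15 + 6 + 21 + 10 + 8 + 21 + 19 + 3 + 11 = 136; total kept: 10 × 23 − 136 = 94.
The bonus pool pays out 4.9 × 136 = 666.40 in aggregate.
Group total = 94 + 666.40 = 760.40.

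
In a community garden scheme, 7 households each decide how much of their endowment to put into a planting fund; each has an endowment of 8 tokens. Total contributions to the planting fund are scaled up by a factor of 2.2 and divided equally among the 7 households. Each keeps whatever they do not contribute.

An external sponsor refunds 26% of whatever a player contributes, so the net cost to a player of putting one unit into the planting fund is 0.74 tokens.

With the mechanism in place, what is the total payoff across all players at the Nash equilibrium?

56.00 tokens

Even with the mechanism, each unit contributed returns only (2.2/7) / 0.74 = 0.4247 per unit of net cost, so contributing nothing is still dominant.
At the Nash equilibrium no one contributes; group total payoff = 7 × 8 = 56.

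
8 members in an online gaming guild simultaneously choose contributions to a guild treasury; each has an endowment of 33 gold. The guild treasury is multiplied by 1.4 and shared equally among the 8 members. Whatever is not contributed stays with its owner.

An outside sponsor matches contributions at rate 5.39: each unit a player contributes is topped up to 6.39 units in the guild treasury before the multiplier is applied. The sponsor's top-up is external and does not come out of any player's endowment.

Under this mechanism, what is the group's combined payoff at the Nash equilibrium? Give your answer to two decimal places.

Under the mechanism each unit contributed yields 1.4 × 6.39 / 8 = 1.1183 back to its contributor per unit of net cost, which exceeds 1, making full contribution the dominant choice for everyone.
At the Nash equilibrium everyone contributes 33. Group total payoff = 1.4 × 6.39 × 264 = 2361.74.

2361.74 gold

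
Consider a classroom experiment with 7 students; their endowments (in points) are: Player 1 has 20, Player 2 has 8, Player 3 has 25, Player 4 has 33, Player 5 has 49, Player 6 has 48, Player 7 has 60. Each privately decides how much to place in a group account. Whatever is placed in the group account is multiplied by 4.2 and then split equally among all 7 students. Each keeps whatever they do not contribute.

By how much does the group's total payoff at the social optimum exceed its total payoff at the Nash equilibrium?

The private return per contributed unit is 4.2/7 = 0.6000 < 1 for every player regardless of endowment, so the Nash equilibrium is zero contribution and the group total is Σ E_j = 20 + 8 + 25 + 33 + 49 + 48 + 60 = 243.
Each contributed unit returns 4.200 to the group, so the social optimum is full contribution by everyone: group total = 4.200 × 243 = 1020.60.
Efficiency loss = (4.200 − 1) × 243 = 777.60.

777.60 points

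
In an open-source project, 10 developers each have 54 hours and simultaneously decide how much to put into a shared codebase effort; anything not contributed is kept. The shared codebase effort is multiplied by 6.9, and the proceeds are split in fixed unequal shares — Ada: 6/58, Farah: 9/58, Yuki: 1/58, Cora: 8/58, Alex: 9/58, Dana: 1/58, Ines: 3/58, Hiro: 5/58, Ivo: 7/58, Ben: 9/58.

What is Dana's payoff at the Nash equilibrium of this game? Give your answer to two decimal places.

A player with share s gets back 6.9·s per unit contributed, so full contribution is dominant for anyone with s > 1/6.9 = 0.1449 and zero contribution is dominant for anyone below.
The shares above 0.1449 belong to Farah, Alex and Ben, contributing 54 each; the remaining 7 contribute 0. Total contributed: 162.
Dana keeps 54 and receives 6.9 × 162 × 1/58 = 19.27 from the shared codebase effort, for a payoff of 73.27.

73.27 hours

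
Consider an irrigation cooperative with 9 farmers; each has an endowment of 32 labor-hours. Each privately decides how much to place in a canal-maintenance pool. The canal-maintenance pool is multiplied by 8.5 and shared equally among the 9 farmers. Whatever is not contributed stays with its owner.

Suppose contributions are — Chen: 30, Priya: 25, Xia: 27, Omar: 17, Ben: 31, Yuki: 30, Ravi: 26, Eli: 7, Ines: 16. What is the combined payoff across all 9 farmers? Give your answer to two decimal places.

1855.50 labor-hours

Total contributed: 30 + 25 + 27 + 17 + 31 + 30 + 26 + 7 + 16 = 209; total kept: 9 × 32 − 209 = 79.
The canal-maintenance pool pays out 8.5 × 209 = 1776.50 in aggregate.
Group total = 79 + 1776.50 = 1855.50.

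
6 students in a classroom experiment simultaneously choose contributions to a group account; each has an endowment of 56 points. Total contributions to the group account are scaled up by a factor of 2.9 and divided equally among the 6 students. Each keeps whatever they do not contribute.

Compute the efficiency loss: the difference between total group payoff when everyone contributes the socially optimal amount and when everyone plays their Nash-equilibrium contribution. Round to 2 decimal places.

638.40 points

Each contributed unit returns 2.9/6 = 0.4833 to its contributor — below 1 — so contributing 0 is dominant for every player. At the Nash equilibrium everyone keeps their 56, and the group total is 6 × 56 = 336.
Each contributed unit returns 2.900 to the group as a whole (0.4833 to each of 6 players), which exceeds 1, so the social optimum is full contribution: group total = 2.900 × 336 = 974.40.
Efficiency loss = 974.40 − 336 = 638.40.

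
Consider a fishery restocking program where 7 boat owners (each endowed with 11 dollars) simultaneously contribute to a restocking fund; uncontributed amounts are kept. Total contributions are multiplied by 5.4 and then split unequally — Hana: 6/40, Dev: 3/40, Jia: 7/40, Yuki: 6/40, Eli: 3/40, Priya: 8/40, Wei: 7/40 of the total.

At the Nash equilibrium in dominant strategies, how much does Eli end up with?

Each unit j contributes comes back to j as 5.4 × (j's share), so j prefers to contribute only if that share exceeds 1/5.4 = 0.1852; otherwise keeping the unit dominates.
The only share above 0.1852 is Priya's 8/40, contributing 11; the remaining 6 contribute 0. Total contributed: 11.
Eli keeps 11 and receives 5.4 × 11 × 3/40 = 4.46 from the restocking fund, for a payoff of 15.46.

15.46 dollars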